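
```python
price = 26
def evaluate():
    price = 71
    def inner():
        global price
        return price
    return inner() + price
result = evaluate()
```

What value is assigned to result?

Step 1: Global price = 26. evaluate() shadows with local price = 71.
Step 2: inner() uses global keyword, so inner() returns global price = 26.
Step 3: evaluate() returns 26 + 71 = 97

The answer is 97.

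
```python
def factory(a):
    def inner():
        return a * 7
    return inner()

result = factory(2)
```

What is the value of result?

Step 1: factory(2) binds parameter a = 2.
Step 2: inner() accesses a = 2 from enclosing scope.
Step 3: result = 2 * 7 = 14

The answer is 14.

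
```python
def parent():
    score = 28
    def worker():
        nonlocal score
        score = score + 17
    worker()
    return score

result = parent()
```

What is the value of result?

Step 1: parent() sets score = 28.
Step 2: worker() uses nonlocal to modify score in parent's scope: score = 28 + 17 = 45.
Step 3: parent() returns the modified score = 45

The answer is 45.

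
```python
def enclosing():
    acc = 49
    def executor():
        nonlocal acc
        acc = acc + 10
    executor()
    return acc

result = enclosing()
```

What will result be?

Step 1: enclosing() sets acc = 49.
Step 2: executor() uses nonlocal to modify acc in enclosing's scope: acc = 49 + 10 = 59.
Step 3: enclosing() returns the modified acc = 59

The answer is 59.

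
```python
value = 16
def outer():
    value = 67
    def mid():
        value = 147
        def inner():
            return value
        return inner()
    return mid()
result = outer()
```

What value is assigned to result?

Step 1: Three levels of shadowing: global 16, outer 67, mid 147.
Step 2: inner() finds value = 147 in enclosing mid() scope.
Step 3: result = 147

The answer is 147.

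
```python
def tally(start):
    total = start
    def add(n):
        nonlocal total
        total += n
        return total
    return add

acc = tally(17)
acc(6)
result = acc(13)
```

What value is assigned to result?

Step 1: tally(17) creates closure with total = 17.
Step 2: First acc(6): total = 17 + 6 = 23.
Step 3: Second acc(13): total = 23 + 13 = 36. result = 36

The answer is 36.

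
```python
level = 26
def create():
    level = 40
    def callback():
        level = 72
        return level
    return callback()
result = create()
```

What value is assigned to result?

Step 1: Three scopes define level: global (26), create (40), callback (72).
Step 2: callback() has its own local level = 72, which shadows both enclosing and global.
Step 3: result = 72 (local wins in LEGB)

The answer is 72.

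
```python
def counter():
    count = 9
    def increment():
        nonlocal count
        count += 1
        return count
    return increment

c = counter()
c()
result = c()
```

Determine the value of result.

Step 1: counter() creates closure with count = 9.
Step 2: Each c() call increments count via nonlocal. After 2 calls: 9 + 2 = 11.
Step 3: result = 11

The answer is 11.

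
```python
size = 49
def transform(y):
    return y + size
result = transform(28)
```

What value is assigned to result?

Step 1: size = 49 is defined globally.
Step 2: transform(28) uses parameter y = 28 and looks up size from global scope = 49.
Step 3: result = 28 + 49 = 77

The answer is 77.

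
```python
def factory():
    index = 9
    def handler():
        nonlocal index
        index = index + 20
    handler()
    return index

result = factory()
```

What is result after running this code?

Step 1: factory() sets index = 9.
Step 2: handler() uses nonlocal to modify index in factory's scope: index = 9 + 20 = 29.
Step 3: factory() returns the modified index = 29

The answer is 29.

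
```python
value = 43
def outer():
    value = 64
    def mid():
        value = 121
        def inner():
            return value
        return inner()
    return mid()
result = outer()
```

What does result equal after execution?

Step 1: Three levels of shadowing: global 43, outer 64, mid 121.
Step 2: inner() finds value = 121 in enclosing mid() scope.
Step 3: result = 121

The answer is 121.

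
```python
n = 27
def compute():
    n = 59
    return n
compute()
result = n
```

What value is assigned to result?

Step 1: Global n = 27.
Step 2: compute() creates local n = 59 (shadow, not modification).
Step 3: After compute() returns, global n is unchanged. result = 27

The answer is 27.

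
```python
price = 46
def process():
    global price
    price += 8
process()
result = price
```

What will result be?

Step 1: price = 46 globally.
Step 2: process() modifies global price: price += 8 = 54.
Step 3: result = 54

The answer is 54.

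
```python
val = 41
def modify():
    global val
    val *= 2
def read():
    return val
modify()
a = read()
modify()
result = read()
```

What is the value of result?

Step 1: val = 41.
Step 2: First modify(): val = 41 * 2 = 82.
Step 3: Second modify(): val = 82 * 2 = 164.
Step 4: read() returns 164

The answer is 164.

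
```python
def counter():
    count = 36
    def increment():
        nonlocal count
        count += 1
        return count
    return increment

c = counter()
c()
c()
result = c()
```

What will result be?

Step 1: counter() creates closure with count = 36.
Step 2: Each c() call increments count via nonlocal. After 3 calls: 36 + 3 = 39.
Step 3: result = 39

The answer is 39.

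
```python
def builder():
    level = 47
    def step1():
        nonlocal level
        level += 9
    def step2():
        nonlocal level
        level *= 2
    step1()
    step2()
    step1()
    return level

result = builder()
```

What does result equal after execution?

Step 1: level = 47.
Step 2: step1(): level = 47 + 9 = 56.
Step 3: step2(): level = 56 * 2 = 112.
Step 4: step1(): level = 112 + 9 = 121. result = 121

The answer is 121.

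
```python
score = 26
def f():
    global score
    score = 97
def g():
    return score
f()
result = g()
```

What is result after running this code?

Step 1: score = 26.
Step 2: f() sets global score = 97.
Step 3: g() reads global score = 97. result = 97

The answer is 97.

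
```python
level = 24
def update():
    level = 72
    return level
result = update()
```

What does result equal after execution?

Step 1: Global level = 24.
Step 2: update() creates local level = 72, shadowing the global.
Step 3: Returns local level = 72. result = 72

The answer is 72.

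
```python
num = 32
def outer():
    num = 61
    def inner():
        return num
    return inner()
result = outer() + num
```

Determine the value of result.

Step 1: Global num = 32. outer() shadows with num = 61.
Step 2: inner() returns enclosing num = 61. outer() = 61.
Step 3: result = 61 + global num (32) = 93

The answer is 93.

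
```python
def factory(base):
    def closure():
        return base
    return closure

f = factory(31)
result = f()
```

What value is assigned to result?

Step 1: factory(31) creates closure capturing base = 31.
Step 2: f() returns the captured base = 31.
Step 3: result = 31

The answer is 31.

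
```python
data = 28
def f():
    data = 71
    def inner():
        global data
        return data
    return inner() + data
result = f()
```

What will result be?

Step 1: Global data = 28. f() shadows with local data = 71.
Step 2: inner() uses global keyword, so inner() returns global data = 28.
Step 3: f() returns 28 + 71 = 99

The answer is 99.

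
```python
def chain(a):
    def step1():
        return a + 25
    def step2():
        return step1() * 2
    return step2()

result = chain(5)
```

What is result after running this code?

Step 1: chain(5) captures a = 5.
Step 2: step2() calls step1() which returns 5 + 25 = 30.
Step 3: step2() returns 30 * 2 = 60

The answer is 60.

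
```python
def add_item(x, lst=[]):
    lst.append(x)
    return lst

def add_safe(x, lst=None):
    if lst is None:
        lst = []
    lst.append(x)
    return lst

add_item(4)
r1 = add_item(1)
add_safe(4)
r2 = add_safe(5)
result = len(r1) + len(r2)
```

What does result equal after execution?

Step 1: add_item shares mutable default: after 2 calls, lst = [4, 1], len = 2.
Step 2: add_safe creates fresh list each time: r2 = [5], len = 1.
Step 3: result = 2 + 1 = 3

The answer is 3.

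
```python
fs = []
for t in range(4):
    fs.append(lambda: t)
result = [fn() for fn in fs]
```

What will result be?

Step 1: All 4 lambdas share the same variable t.
Step 2: After the loop, t = 3.
Step 3: Each call returns 3. result = [3, 3, 3, 3]

The answer is [3, 3, 3, 3].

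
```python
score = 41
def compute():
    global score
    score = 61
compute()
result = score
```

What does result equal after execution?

Step 1: score = 41 globally.
Step 2: compute() declares global score and sets it to 61.
Step 3: After compute(), global score = 61. result = 61

The answer is 61.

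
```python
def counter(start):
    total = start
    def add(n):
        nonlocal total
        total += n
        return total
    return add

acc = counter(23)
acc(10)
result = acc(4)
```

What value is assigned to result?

Step 1: counter(23) creates closure with total = 23.
Step 2: First acc(10): total = 23 + 10 = 33.
Step 3: Second acc(4): total = 33 + 4 = 37. result = 37

The answer is 37.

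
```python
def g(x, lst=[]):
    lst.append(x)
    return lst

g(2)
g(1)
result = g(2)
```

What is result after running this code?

Step 1: Mutable default argument gotcha! The list [] is created once.
Step 2: Each call appends to the SAME list: [2], [2, 1], [2, 1, 2].
Step 3: result = [2, 1, 2]

The answer is [2, 1, 2].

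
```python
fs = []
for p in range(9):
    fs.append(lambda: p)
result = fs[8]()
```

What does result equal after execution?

Step 1: The loop creates 9 lambdas, all referencing the same variable p.
Step 2: After the loop, p = 8 (final value).
Step 3: fs[8]() looks up p at call time and finds 8. This is the late binding gotcha. result = 8

The answer is 8.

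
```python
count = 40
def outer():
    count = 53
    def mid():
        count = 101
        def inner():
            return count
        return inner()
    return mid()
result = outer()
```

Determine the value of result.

Step 1: Three levels of shadowing: global 40, outer 53, mid 101.
Step 2: inner() finds count = 101 in enclosing mid() scope.
Step 3: result = 101

The answer is 101.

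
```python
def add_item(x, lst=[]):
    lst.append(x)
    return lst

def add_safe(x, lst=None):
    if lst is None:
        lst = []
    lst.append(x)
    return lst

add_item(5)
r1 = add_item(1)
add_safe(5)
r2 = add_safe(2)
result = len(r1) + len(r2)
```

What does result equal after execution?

Step 1: add_item shares mutable default: after 2 calls, lst = [5, 1], len = 2.
Step 2: add_safe creates fresh list each time: r2 = [2], len = 1.
Step 3: result = 2 + 1 = 3

The answer is 3.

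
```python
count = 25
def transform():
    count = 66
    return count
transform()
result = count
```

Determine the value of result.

Step 1: count = 25 globally.
Step 2: transform() creates a LOCAL count = 66 (no global keyword!).
Step 3: The global count is unchanged. result = 25

The answer is 25.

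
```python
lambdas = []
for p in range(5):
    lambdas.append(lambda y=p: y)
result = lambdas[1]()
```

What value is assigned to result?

Step 1: Default argument y=p captures p's value at each iteration.
Step 2: lambdas[1] captured y = 1 when p was 1.
Step 3: result = 1

The answer is 1.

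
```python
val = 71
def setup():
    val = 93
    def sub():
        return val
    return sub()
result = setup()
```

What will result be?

Step 1: val = 71 globally, but setup() defines val = 93 locally.
Step 2: sub() looks up val. Not in local scope, so checks enclosing scope (setup) and finds val = 93.
Step 3: result = 93

The answer is 93.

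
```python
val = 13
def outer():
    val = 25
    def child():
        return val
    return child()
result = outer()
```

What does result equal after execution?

Step 1: val = 13 globally, but outer() defines val = 25 locally.
Step 2: child() looks up val. Not in local scope, so checks enclosing scope (outer) and finds val = 25.
Step 3: result = 25

The answer is 25.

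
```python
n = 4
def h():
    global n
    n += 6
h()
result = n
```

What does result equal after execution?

Step 1: n = 4 globally.
Step 2: h() modifies global n: n += 6 = 10.
Step 3: result = 10

The answer is 10.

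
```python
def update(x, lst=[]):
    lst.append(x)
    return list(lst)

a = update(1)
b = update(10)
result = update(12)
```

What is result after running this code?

Step 1: Default list is shared. list() creates copies for return values.
Step 2: Internal list grows: [1] -> [1, 10] -> [1, 10, 12].
Step 3: result = [1, 10, 12]

The answer is [1, 10, 12].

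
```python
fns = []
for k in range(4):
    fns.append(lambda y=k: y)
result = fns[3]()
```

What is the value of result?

Step 1: Default argument y=k captures k's value at each iteration.
Step 2: fns[3] captured y = 3 when k was 3.
Step 3: result = 3

The answer is 3.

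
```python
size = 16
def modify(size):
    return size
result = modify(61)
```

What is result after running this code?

Step 1: Global size = 16.
Step 2: modify(61) takes parameter size = 61, which shadows the global.
Step 3: result = 61

The answer is 61.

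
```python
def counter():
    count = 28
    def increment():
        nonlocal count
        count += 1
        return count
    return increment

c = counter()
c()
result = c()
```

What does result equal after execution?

Step 1: counter() creates closure with count = 28.
Step 2: Each c() call increments count via nonlocal. After 2 calls: 28 + 2 = 30.
Step 3: result = 30

The answer is 30.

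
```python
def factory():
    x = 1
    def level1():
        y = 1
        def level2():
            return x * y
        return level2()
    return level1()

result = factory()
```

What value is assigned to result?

Step 1: x = 1 in factory. y = 1 in level1.
Step 2: level2() reads x = 1 and y = 1 from enclosing scopes.
Step 3: result = 1 * 1 = 1

The answer is 1.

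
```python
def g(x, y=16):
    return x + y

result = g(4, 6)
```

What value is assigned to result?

Step 1: g(4, 6) overrides default y with 6.
Step 2: Returns 4 + 6 = 10.
Step 3: result = 10

The answer is 10.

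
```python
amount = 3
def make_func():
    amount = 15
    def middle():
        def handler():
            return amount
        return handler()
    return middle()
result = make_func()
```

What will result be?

Step 1: make_func() defines amount = 15. middle() and handler() have no local amount.
Step 2: handler() checks local (none), enclosing middle() (none), enclosing make_func() and finds amount = 15.
Step 3: result = 15

The answer is 15.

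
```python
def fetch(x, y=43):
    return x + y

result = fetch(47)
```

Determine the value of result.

Step 1: fetch(47) uses default y = 43.
Step 2: Returns 47 + 43 = 90.
Step 3: result = 90

The answer is 90.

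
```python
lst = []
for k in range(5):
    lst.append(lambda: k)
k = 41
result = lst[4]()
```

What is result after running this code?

Step 1: Lambdas capture the variable k by reference, not by value.
Step 2: After the loop, k is reassigned to 41.
Step 3: lst[4]() looks up the current k = 41. result = 41

The answer is 41.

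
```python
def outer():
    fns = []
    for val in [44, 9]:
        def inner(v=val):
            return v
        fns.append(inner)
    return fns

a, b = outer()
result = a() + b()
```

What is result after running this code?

Step 1: Default argument v=val captures val at each iteration.
Step 2: a() returns 44 (captured at first iteration), b() returns 9 (captured at second).
Step 3: result = 44 + 9 = 53

The answer is 53.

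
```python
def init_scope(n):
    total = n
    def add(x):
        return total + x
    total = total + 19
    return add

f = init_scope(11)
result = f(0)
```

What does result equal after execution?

Step 1: init_scope(11) sets total = 11, then total = 11 + 19 = 30.
Step 2: Closures capture by reference, so add sees total = 30.
Step 3: f(0) returns 30 + 0 = 30

The answer is 30.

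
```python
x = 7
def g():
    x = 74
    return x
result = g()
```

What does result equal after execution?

Step 1: Global x = 7.
Step 2: g() creates local x = 74, shadowing the global.
Step 3: Returns local x = 74. result = 74

The answer is 74.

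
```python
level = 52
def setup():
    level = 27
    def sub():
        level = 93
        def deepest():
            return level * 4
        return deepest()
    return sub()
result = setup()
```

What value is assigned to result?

Step 1: deepest() looks up level through LEGB: not local, finds level = 93 in enclosing sub().
Step 2: Returns 93 * 4 = 372.
Step 3: result = 372

The answer is 372.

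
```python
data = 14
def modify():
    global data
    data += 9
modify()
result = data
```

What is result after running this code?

Step 1: data = 14 globally.
Step 2: modify() modifies global data: data += 9 = 23.
Step 3: result = 23

The answer is 23.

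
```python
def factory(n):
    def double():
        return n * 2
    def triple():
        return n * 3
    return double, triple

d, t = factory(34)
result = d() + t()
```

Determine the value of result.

Step 1: Both closures capture the same n = 34.
Step 2: d() = 34 * 2 = 68, t() = 34 * 3 = 102.
Step 3: result = 68 + 102 = 170

The answer is 170.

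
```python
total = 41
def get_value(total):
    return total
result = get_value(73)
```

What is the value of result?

Step 1: Global total = 41.
Step 2: get_value(73) takes parameter total = 73, which shadows the global.
Step 3: result = 73

The answer is 73.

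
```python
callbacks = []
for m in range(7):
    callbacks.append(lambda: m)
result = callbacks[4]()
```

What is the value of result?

Step 1: The loop creates 7 lambdas, all referencing the same variable m.
Step 2: After the loop, m = 6 (final value).
Step 3: callbacks[4]() looks up m at call time and finds 6. This is the late binding gotcha. result = 6

The answer is 6.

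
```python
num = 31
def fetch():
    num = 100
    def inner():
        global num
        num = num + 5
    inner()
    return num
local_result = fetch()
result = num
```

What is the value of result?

Step 1: Global num = 31. fetch() creates local num = 100.
Step 2: inner() declares global num and adds 5: global num = 31 + 5 = 36.
Step 3: fetch() returns its local num = 100 (unaffected by inner).
Step 4: result = global num = 36

The answer is 36.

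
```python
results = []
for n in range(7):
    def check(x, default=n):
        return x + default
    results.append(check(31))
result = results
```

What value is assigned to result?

Step 1: Default argument default=n is evaluated at function definition time.
Step 2: Each iteration creates check with default = current n value.
Step 3: check(31) returns 31 + default. results = [31, 32, 33, 34, 35, 36, 37]

The answer is [31, 32, 33, 34, 35, 36, 37].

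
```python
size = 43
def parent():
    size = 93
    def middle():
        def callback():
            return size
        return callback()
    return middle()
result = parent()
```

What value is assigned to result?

Step 1: parent() defines size = 93. middle() and callback() have no local size.
Step 2: callback() checks local (none), enclosing middle() (none), enclosing parent() and finds size = 93.
Step 3: result = 93

The answer is 93.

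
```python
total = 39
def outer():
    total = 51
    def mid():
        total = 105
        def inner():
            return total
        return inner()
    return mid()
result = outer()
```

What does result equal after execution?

Step 1: Three levels of shadowing: global 39, outer 51, mid 105.
Step 2: inner() finds total = 105 in enclosing mid() scope.
Step 3: result = 105

The answer is 105.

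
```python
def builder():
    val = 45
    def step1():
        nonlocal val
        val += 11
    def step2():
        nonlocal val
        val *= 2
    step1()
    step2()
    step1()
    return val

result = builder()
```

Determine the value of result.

Step 1: val = 45.
Step 2: step1(): val = 45 + 11 = 56.
Step 3: step2(): val = 56 * 2 = 112.
Step 4: step1(): val = 112 + 11 = 123. result = 123

The answer is 123.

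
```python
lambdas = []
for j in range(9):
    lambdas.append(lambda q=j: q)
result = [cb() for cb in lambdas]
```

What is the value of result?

Step 1: Default arg q=j captures j at each iteration.
Step 2: Each lambda has its own default: 0, 1, ..., 8.
Step 3: result = [0, 1, 2, 3, 4, 5, 6, 7, 8]

The answer is [0, 1, 2, 3, 4, 5, 6, 7, 8].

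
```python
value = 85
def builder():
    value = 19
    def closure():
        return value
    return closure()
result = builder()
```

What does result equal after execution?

Step 1: value = 85 globally, but builder() defines value = 19 locally.
Step 2: closure() looks up value. Not in local scope, so checks enclosing scope (builder) and finds value = 19.
Step 3: result = 19

The answer is 19.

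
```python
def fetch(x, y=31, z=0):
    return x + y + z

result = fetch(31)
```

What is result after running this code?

Step 1: fetch(31) uses defaults y = 31, z = 0.
Step 2: Returns 31 + 31 + 0 = 62.
Step 3: result = 62

The answer is 62.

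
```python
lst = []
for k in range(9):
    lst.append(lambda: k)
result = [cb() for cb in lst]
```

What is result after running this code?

Step 1: All 9 lambdas share the same variable k.
Step 2: After the loop, k = 8.
Step 3: Each call returns 8. result = [8, 8, 8, 8, 8, 8, 8, 8, 8]

The answer is [8, 8, 8, 8, 8, 8, 8, 8, 8].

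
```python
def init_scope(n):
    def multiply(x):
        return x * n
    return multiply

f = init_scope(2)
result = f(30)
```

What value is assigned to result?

Step 1: init_scope(2) returns multiply closure with n = 2.
Step 2: f(30) computes 30 * 2 = 60.
Step 3: result = 60

The answer is 60.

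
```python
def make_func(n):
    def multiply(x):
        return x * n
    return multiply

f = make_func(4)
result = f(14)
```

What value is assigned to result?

Step 1: make_func(4) returns multiply closure with n = 4.
Step 2: f(14) computes 14 * 4 = 56.
Step 3: result = 56

The answer is 56.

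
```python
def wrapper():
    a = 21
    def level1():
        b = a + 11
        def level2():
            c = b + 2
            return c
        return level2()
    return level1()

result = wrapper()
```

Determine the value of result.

Step 1: a = 21. b = a + 11 = 32.
Step 2: c = b + 2 = 32 + 2 = 34.
Step 3: result = 34

The answer is 34.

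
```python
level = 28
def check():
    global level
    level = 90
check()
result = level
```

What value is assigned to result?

Step 1: level = 28 globally.
Step 2: check() declares global level and sets it to 90.
Step 3: After check(), global level = 90. result = 90

The answer is 90.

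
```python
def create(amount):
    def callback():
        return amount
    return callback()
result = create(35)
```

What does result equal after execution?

Step 1: create(35) binds parameter amount = 35.
Step 2: callback() looks up amount in enclosing scope and finds the parameter amount = 35.
Step 3: result = 35

The answer is 35.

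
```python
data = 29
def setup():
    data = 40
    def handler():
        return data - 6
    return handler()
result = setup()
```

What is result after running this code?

Step 1: setup() shadows global data with data = 40.
Step 2: handler() finds data = 40 in enclosing scope, computes 40 - 6 = 34.
Step 3: result = 34

The answer is 34.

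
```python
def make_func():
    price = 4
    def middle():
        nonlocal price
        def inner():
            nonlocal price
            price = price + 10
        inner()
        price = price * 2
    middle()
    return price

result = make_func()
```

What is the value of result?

Step 1: price = 4.
Step 2: inner() adds 10: price = 4 + 10 = 14.
Step 3: middle() doubles: price = 14 * 2 = 28.
Step 4: result = 28

The answer is 28.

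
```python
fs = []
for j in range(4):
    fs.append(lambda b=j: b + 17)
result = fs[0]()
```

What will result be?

Step 1: Default argument b=j captures j's value at definition time.
Step 2: fs[0] was defined when j = 0, so b defaults to 0.
Step 3: result = 0 + 17 = 17 (default arg fixes the late binding issue)

The answer is 17.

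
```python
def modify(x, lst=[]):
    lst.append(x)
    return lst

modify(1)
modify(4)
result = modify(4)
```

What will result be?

Step 1: Mutable default argument gotcha! The list [] is created once.
Step 2: Each call appends to the SAME list: [1], [1, 4], [1, 4, 4].
Step 3: result = [1, 4, 4]

The answer is [1, 4, 4].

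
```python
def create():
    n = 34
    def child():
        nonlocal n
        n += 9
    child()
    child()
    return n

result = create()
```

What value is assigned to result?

Step 1: n starts at 34.
Step 2: child() is called 2 times, each adding 9.
Step 3: n = 34 + 9 * 2 = 52

The answer is 52.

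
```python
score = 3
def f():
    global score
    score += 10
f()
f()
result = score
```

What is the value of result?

Step 1: score = 3.
Step 2: First f(): score = 3 + 10 = 13.
Step 3: Second f(): score = 13 + 10 = 23. result = 23

The answer is 23.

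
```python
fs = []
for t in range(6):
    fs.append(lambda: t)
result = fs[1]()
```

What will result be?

Step 1: The loop creates 6 lambdas, all referencing the same variable t.
Step 2: After the loop, t = 5 (final value).
Step 3: fs[1]() looks up t at call time and finds 5. This is the late binding gotcha. result = 5

The answer is 5.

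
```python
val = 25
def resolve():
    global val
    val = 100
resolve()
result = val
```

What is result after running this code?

Step 1: val = 25 globally.
Step 2: resolve() declares global val and sets it to 100.
Step 3: After resolve(), global val = 100. result = 100

The answer is 100.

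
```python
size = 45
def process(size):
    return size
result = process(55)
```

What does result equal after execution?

Step 1: Global size = 45.
Step 2: process(55) takes parameter size = 55, which shadows the global.
Step 3: result = 55

The answer is 55.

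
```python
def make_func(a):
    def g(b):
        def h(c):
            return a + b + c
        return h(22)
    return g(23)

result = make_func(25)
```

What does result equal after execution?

Step 1: a = 25, b = 23, c = 22 across three nested scopes.
Step 2: h() accesses all three via LEGB rule.
Step 3: result = 25 + 23 + 22 = 70

The answer is 70.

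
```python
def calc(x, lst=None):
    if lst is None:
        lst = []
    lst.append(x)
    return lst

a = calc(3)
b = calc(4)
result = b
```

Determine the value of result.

Step 1: None default with guard creates a NEW list each call.
Step 2: a = [3] (fresh list). b = [4] (another fresh list).
Step 3: result = [4] (this is the fix for mutable default)

The answer is [4].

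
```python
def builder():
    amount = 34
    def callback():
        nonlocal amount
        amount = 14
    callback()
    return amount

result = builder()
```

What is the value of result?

Step 1: builder() sets amount = 34.
Step 2: callback() uses nonlocal to reassign amount = 14.
Step 3: result = 14

The answer is 14.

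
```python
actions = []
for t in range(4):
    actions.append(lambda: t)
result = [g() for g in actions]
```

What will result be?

Step 1: All 4 lambdas share the same variable t.
Step 2: After the loop, t = 3.
Step 3: Each call returns 3. result = [3, 3, 3, 3]

The answer is [3, 3, 3, 3].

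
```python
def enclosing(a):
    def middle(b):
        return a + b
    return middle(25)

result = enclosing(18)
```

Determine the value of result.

Step 1: enclosing(18) passes a = 18.
Step 2: middle(25) has b = 25, reads a = 18 from enclosing.
Step 3: result = 18 + 25 = 43

The answer is 43.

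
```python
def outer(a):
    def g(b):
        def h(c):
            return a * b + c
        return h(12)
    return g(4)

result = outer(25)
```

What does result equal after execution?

Step 1: a = 25, b = 4, c = 12.
Step 2: h() computes a * b + c = 25 * 4 + 12 = 112.
Step 3: result = 112

The answer is 112.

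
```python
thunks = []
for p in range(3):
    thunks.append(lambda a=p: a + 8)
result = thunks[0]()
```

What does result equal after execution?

Step 1: Default argument a=p captures p's value at definition time.
Step 2: thunks[0] was defined when p = 0, so a defaults to 0.
Step 3: result = 0 + 8 = 8 (default arg fixes the late binding issue)

The answer is 8.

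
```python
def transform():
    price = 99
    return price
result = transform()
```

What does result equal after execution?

Step 1: transform() defines price = 99 in its local scope.
Step 2: return price finds the local variable price = 99.
Step 3: result = 99

The answer is 99.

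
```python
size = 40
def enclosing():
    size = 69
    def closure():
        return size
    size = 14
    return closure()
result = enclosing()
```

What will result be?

Step 1: enclosing() sets size = 69, then later size = 14.
Step 2: closure() is called after size is reassigned to 14. Closures capture variables by reference, not by value.
Step 3: result = 14

The answer is 14.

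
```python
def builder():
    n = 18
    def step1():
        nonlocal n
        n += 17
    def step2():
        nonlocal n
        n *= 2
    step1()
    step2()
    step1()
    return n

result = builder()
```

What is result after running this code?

Step 1: n = 18.
Step 2: step1(): n = 18 + 17 = 35.
Step 3: step2(): n = 35 * 2 = 70.
Step 4: step1(): n = 70 + 17 = 87. result = 87

The answer is 87.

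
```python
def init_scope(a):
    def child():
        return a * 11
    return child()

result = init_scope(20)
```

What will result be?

Step 1: init_scope(20) binds parameter a = 20.
Step 2: child() accesses a = 20 from enclosing scope.
Step 3: result = 20 * 11 = 220

The answer is 220.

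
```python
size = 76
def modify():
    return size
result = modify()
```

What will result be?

Step 1: size = 76 is defined in the global scope.
Step 2: modify() looks up size. No local size exists, so Python checks the global scope via LEGB rule and finds size = 76.
Step 3: result = 76

The answer is 76.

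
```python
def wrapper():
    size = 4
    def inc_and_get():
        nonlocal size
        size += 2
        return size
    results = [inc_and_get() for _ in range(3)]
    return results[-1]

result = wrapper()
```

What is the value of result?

Step 1: size = 4.
Step 2: Three calls to inc_and_get(), each adding 2.
Step 3: Last value = 4 + 2 * 3 = 10

The answer is 10.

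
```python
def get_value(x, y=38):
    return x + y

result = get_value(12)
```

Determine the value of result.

Step 1: get_value(12) uses default y = 38.
Step 2: Returns 12 + 38 = 50.
Step 3: result = 50

The answer is 50.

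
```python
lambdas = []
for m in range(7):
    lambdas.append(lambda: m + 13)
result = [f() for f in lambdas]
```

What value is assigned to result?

Step 1: All lambdas capture m by reference. After the loop, m = 6.
Step 2: Each call returns 6 + 13 = 19.
Step 3: result = [19, 19, 19, 19, 19, 19, 19]

The answer is [19, 19, 19, 19, 19, 19, 19].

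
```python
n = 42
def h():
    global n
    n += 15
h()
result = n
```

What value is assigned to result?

Step 1: n = 42 globally.
Step 2: h() modifies global n: n += 15 = 57.
Step 3: result = 57

The answer is 57.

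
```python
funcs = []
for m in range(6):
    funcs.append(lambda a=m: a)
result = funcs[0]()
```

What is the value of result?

Step 1: Default argument a=m captures m's value at each iteration.
Step 2: funcs[0] captured a = 0 when m was 0.
Step 3: result = 0

The answer is 0.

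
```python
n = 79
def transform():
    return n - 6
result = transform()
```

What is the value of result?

Step 1: n = 79 is defined globally.
Step 2: transform() looks up n from global scope = 79, then computes 79 - 6 = 73.
Step 3: result = 73

The answer is 73.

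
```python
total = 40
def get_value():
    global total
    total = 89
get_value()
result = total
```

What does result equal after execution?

Step 1: total = 40 globally.
Step 2: get_value() declares global total and sets it to 89.
Step 3: After get_value(), global total = 89. result = 89

The answer is 89.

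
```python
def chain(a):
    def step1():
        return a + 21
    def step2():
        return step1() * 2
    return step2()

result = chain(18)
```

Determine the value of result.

Step 1: chain(18) captures a = 18.
Step 2: step2() calls step1() which returns 18 + 21 = 39.
Step 3: step2() returns 39 * 2 = 78

The answer is 78.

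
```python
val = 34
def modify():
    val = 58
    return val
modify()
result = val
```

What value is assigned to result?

Step 1: Global val = 34.
Step 2: modify() creates local val = 58 (shadow, not modification).
Step 3: After modify() returns, global val is unchanged. result = 34

The answer is 34.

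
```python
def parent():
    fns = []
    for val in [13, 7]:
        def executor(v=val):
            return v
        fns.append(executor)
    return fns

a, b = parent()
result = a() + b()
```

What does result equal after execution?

Step 1: Default argument v=val captures val at each iteration.
Step 2: a() returns 13 (captured at first iteration), b() returns 7 (captured at second).
Step 3: result = 13 + 7 = 20

The answer is 20.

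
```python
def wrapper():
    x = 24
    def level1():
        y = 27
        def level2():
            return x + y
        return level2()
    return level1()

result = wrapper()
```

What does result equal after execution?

Step 1: x = 24 in wrapper. y = 27 in level1.
Step 2: level2() reads x = 24 and y = 27 from enclosing scopes.
Step 3: result = 24 + 27 = 51

The answer is 51.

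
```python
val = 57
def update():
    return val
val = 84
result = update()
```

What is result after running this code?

Step 1: val is first set to 57, then reassigned to 84.
Step 2: update() is called after the reassignment, so it looks up the current global val = 84.
Step 3: result = 84

The answer is 84.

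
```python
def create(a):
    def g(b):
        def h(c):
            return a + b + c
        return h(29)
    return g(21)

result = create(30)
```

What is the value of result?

Step 1: a = 30, b = 21, c = 29 across three nested scopes.
Step 2: h() accesses all three via LEGB rule.
Step 3: result = 30 + 21 + 29 = 80

The answer is 80.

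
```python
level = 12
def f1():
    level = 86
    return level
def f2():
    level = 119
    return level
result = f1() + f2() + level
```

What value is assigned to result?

Step 1: Each function shadows global level with its own local.
Step 2: f1() returns 86, f2() returns 119.
Step 3: Global level = 12 is unchanged. result = 86 + 119 + 12 = 217

The answer is 217.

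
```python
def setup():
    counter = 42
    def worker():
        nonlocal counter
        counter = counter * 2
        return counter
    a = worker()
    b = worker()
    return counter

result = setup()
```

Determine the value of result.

Step 1: counter starts at 42.
Step 2: First worker(): counter = 42 * 2 = 84.
Step 3: Second worker(): counter = 84 * 2 = 168.
Step 4: result = 168

The answer is 168.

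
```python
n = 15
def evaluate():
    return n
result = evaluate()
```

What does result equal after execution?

Step 1: n = 15 is defined in the global scope.
Step 2: evaluate() looks up n. No local n exists, so Python checks the global scope via LEGB rule and finds n = 15.
Step 3: result = 15

The answer is 15.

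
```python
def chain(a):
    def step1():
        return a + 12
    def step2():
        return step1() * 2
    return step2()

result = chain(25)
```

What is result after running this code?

Step 1: chain(25) captures a = 25.
Step 2: step2() calls step1() which returns 25 + 12 = 37.
Step 3: step2() returns 37 * 2 = 74

The answer is 74.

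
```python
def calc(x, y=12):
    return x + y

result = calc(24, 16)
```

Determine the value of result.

Step 1: calc(24, 16) overrides default y with 16.
Step 2: Returns 24 + 16 = 40.
Step 3: result = 40

The answer is 40.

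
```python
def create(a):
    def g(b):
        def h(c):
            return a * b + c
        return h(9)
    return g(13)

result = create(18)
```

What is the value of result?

Step 1: a = 18, b = 13, c = 9.
Step 2: h() computes a * b + c = 18 * 13 + 9 = 243.
Step 3: result = 243

The answer is 243.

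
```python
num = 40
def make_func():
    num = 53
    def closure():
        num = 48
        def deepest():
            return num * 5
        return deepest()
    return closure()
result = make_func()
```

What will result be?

Step 1: deepest() looks up num through LEGB: not local, finds num = 48 in enclosing closure().
Step 2: Returns 48 * 5 = 240.
Step 3: result = 240

The answer is 240.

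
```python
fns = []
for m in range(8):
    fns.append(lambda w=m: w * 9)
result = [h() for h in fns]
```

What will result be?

Step 1: Default arg w=m captures m at each iteration.
Step 2: fns[k] has w defaulting to k, returns k * 9.
Step 3: result = [0, 9, 18, 27, 36, 45, 54, 63]

The answer is [0, 9, 18, 27, 36, 45, 54, 63].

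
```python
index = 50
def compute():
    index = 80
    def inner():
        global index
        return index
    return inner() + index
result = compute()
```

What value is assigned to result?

Step 1: Global index = 50. compute() shadows with local index = 80.
Step 2: inner() uses global keyword, so inner() returns global index = 50.
Step 3: compute() returns 50 + 80 = 130

The answer is 130.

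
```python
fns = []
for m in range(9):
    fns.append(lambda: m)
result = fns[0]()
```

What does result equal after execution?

Step 1: The loop creates 9 lambdas, all referencing the same variable m.
Step 2: After the loop, m = 8 (final value).
Step 3: fns[0]() looks up m at call time and finds 8. This is the late binding gotcha. result = 8

The answer is 8.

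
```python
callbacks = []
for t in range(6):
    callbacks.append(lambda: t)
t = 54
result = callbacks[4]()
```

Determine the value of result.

Step 1: Lambdas capture the variable t by reference, not by value.
Step 2: After the loop, t is reassigned to 54.
Step 3: callbacks[4]() looks up the current t = 54. result = 54

The answer is 54.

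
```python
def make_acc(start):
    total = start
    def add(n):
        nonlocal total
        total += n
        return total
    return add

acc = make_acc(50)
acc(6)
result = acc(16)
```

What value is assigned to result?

Step 1: make_acc(50) creates closure with total = 50.
Step 2: First acc(6): total = 50 + 6 = 56.
Step 3: Second acc(16): total = 56 + 16 = 72. result = 72

The answer is 72.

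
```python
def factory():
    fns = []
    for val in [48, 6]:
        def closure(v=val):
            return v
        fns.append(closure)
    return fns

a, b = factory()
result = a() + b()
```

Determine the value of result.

Step 1: Default argument v=val captures val at each iteration.
Step 2: a() returns 48 (captured at first iteration), b() returns 6 (captured at second).
Step 3: result = 48 + 6 = 54

The answer is 54.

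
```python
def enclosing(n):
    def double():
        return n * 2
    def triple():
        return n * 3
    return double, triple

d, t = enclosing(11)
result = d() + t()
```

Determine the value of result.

Step 1: Both closures capture the same n = 11.
Step 2: d() = 11 * 2 = 22, t() = 11 * 3 = 33.
Step 3: result = 22 + 33 = 55

The answer is 55.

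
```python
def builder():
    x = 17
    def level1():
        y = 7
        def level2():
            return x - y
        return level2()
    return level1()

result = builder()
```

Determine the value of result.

Step 1: x = 17 in builder. y = 7 in level1.
Step 2: level2() reads x = 17 and y = 7 from enclosing scopes.
Step 3: result = 17 - 7 = 10

The answer is 10.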